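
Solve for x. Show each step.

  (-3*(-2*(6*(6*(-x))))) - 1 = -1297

Step 1. [(-3*(-2*(6*(6*(-x))))) - 1 = -1297] -1 is outermost — add 1 both sides, so sub: -3*(-2*(6*(6*(-x)))) = -1296.
Step 2. [-3*(-2*(6*(6*(-x)))) = -1296] LHS = -3·(…); ÷-3 both sides ⇒ div: -2*(6*(6*(-x))) = 432.
Step 3. [-2*(6*(6*(-x))) = 432] LHS = -2·(…); ÷-2 both sides ⇒ div: 6*(6*(-x)) = -216.
Step 4. [6*(6*(-x)) = -216] leading coefficient 6: divide by 6, so div: 6*(-x) = -36.
Step 5. [6*(-x) = -36] 6 out front; divide by 6 ⇒ div: -x = -6.
Step 6. [-x = -6] LHS negated; negate both sides ⇒ neg: x = 6.

Answer: x ∈ {6}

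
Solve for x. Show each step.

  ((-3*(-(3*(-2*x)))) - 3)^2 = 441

Step 1. [((-3*(-(3*(-2*x)))) - 3)^2 = 441] LHS squared, RHS 441 ≥ 0: apply √ (±). So sqrt: (-3*(-(3*(-2*x)))) - 3 = 21 or -21.
Step 2. [(-3*(-(3*(-2*x)))) - 3 = 21 or -21] -3 divides every term; factor it out, so factor: (-(3*(-2*x))) + 1 = -7 or 7.
Step 3. [(-(3*(-2*x))) + 1 = -7 or 7] +1 is outermost — subtract 1 both sides ⇒ sub: -(3*(-2*x)) = -8 or 6.
Step 4. [-(3*(-2*x)) = -8 or 6] leading − — multiply by −1. So neg: 3*(-2*x) = 8 or -6.
Step 5. [3*(-2*x) = 8 or -6] LHS = 3·(…); ÷3 both sides. So div: -2*x = 8/3 or -2.
Step 6. [-2*x = 8/3 or -2] -2·(inner) — divide through by -2, so div: x = -4/3 or 1.

Answer: x ∈ {-4/3, 1}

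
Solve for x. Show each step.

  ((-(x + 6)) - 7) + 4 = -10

Step 1. [((-(x + 6)) - 7) + 4 = -10] 4 comes off first (subtract 4). So sub: (-(x + 6)) - 7 = -14.
Step 2. [(-(x + 6)) - 7 = -14] 7 comes off first (add 7), so sub: -(x + 6) = -7.
Step 3. [-(x + 6) = -7] LHS negated; negate both sides, so neg: x + 6 = 7.
Step 4. [x + 6 = 7] peel the +6: subtract 6 from each side ⇒ sub: x = 1.

Answer: x ∈ {1}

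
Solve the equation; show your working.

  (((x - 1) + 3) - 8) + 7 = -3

Step 1. [(((x - 1) + 3) - 8) + 7 = -3] subtract 7: x sits inside (… + 7) ⇒ sub: ((x - 1) + 3) - 8 = -10.
Step 2. [((x - 1) + 3) - 8 = -10] -8 is outermost — add 8 both sides. So sub: (x - 1) + 3 = -2.
Step 3. [(x - 1) + 3 = -2] the outer +3 inverts by subtracting 3 ⇒ sub: x - 1 = -5.
Step 4. [x - 1 = -5] 1 comes off first (add 1). So sub: x = -4.

Answer: x ∈ {-4}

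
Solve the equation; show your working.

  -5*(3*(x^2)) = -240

Step 1. [-5*(3*(x^2)) = -240] -5 out front; divide by -5, so div: 3*(x^2) = 48.
Step 2. [3*(x^2) = 48] divide by the outer 3. So div: x^2 = 16.
Step 3. [x^2 = 16] √ both sides: 16 ≥ 0 gives two branches. So sqrt: x = 4 or -4.

Answer: x ∈ {-4, 4}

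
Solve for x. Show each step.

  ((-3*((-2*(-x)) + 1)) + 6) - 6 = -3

Step 1. [((-3*((-2*(-x)) + 1)) + 6) - 6 = -3] peel the -6: add 6 from each side ⇒ sub: (-3*((-2*(-x)) + 1)) + 6 = 3.
Step 2. [(-3*((-2*(-x)) + 1)) + 6 = 3] +6 is outermost — subtract 6 both sides, so sub: -3*((-2*(-x)) + 1) = -3.
Step 3. [-3*((-2*(-x)) + 1) = -3] divide by the outer -3. So div: (-2*(-x)) + 1 = 1.
Step 4. [(-2*(-x)) + 1 = 1] the outer +1 inverts by subtracting 1. So sub: -2*(-x) = 0.
Step 5. [-2*(-x) = 0] LHS = -2·(…); ÷-2 both sides ⇒ div: -x = 0.
Step 6. [-x = 0] leading − — multiply by −1. So neg: x = 0.

Answer: x ∈ {0}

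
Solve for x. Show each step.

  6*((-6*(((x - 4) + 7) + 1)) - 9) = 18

Step 1. [6*((-6*(((x - 4) + 7) + 1)) - 9) = 18] leading coefficient 6: divide by 6, so div: (-6*(((x - 4) + 7) + 1)) - 9 = 3.
Step 2. [(-6*(((x - 4) + 7) + 1)) - 9 = 3] 9 comes off first (add 9) ⇒ sub: -6*(((x - 4) + 7) + 1) = 12.
Step 3. [-6*(((x - 4) + 7) + 1) = 12] LHS = -6·(…); ÷-6 both sides ⇒ div: ((x - 4) + 7) + 1 = -2.
Step 4. [((x - 4) + 7) + 1 = -2] +1 is outermost — subtract 1 both sides, so sub: (x - 4) + 7 = -3.
Step 5. [(x - 4) + 7 = -3] +7 is outermost — subtract 7 both sides, so sub: x - 4 = -10.
Step 6. [x - 4 = -10] 4 comes off first (add 4). So sub: x = -6.

Answer: x ∈ {-6}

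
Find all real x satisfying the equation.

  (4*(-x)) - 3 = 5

Step 1. [(4*(-x)) - 3 = 5] -3 is outermost — add 3 both sides, so sub: 4*(-x) = 8.
Step 2. [4*(-x) = 8] divide by the outer 4, so div: -x = 2.
Step 3. [-x = 2] LHS negated; negate both sides. So neg: x = -2.

Answer: x ∈ {-2}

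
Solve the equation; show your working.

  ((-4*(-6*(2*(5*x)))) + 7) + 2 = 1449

Step 1. [((-4*(-6*(2*(5*x)))) + 7) + 2 = 1449] 2 comes off first (subtract 2). So sub: (-4*(-6*(2*(5*x)))) + 7 = 1447.
Step 2. [(-4*(-6*(2*(5*x)))) + 7 = 1447] +7 is outermost — subtract 7 both sides ⇒ sub: -4*(-6*(2*(5*x))) = 1440.
Step 3. [-4*(-6*(2*(5*x))) = 1440] LHS = -4·(…); ÷-4 both sides, so div: -6*(2*(5*x)) = -360.
Step 4. [-6*(2*(5*x)) = -360] divide by the outer -6, so div: 2*(5*x) = 60.
Step 5. [2*(5*x) = 60] leading coefficient 2: divide by 2. So div: 5*x = 30.
Step 6. [5*x = 30] 5 out front; divide by 5. So div: x = 6.

Answer: x ∈ {6}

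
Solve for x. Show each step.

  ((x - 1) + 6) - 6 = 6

Step 1. [((x - 1) + 6) - 6 = 6] -6 is outermost — add 6 both sides ⇒ sub: (x - 1) + 6 = 12.
Step 2. [(x - 1) + 6 = 12] the outer +6 inverts by subtracting 6 ⇒ sub: x - 1 = 6.
Step 3. [x - 1 = 6] add 1: x sits inside (… - 1). So sub: x = 7.

Answer: x ∈ {7}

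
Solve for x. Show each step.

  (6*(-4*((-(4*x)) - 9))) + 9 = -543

Step 1. [(6*(-4*((-(4*x)) - 9))) + 9 = -543] the outer +9 inverts by subtracting 9, so sub: 6*(-4*((-(4*x)) - 9)) = -552.
Step 2. [6*(-4*((-(4*x)) - 9)) = -552] 6 out front; divide by 6 ⇒ div: -4*((-(4*x)) - 9) = -92.
Step 3. [-4*((-(4*x)) - 9) = -92] LHS = -4·(…); ÷-4 both sides ⇒ div: (-(4*x)) - 9 = 23.
Step 4. [(-(4*x)) - 9 = 23] add 9: x sits inside (… - 9). So sub: -(4*x) = 32.
Step 5. [-(4*x) = 32] leading − — multiply by −1 ⇒ neg: 4*x = -32.
Step 6. [4*x = -32] divide by the outer 4 ⇒ div: x = -8.

Answer: x ∈ {-8}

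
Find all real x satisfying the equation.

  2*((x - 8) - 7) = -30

Step 1. [2*((x - 8) - 7) = -30] LHS = 2·(…); ÷2 both sides ⇒ div: (x - 8) - 7 = -15.
Step 2. [(x - 8) - 7 = -15] peel the -7: add 7 from each side. So sub: x - 8 = -8.
Step 3. [x - 8 = -8] peel the -8: add 8 from each side, so sub: x = 0.

Answer: x ∈ {0}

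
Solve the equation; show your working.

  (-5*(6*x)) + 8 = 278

Step 1. [(-5*(6*x)) + 8 = 278] peel the +8: subtract 8 from each side. So sub: -5*(6*x) = 270.
Step 2. [-5*(6*x) = 270] -5 out front; divide by -5 ⇒ div: 6*x = -54.
Step 3. [6*x = -54] LHS = 6·(…); ÷6 both sides ⇒ div: x = -9.

Answer: x ∈ {-9}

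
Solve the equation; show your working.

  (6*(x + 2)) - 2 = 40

Step 1. [(6*(x + 2)) - 2 = 40] peel the -2: add 2 from each side ⇒ sub: 6*(x + 2) = 42.
Step 2. [6*(x + 2) = 42] 6 out front; divide by 6, so div: x + 2 = 7.
Step 3. [x + 2 = 7] the outer +2 inverts by subtracting 2, so sub: x = 5.

Answer: x ∈ {5}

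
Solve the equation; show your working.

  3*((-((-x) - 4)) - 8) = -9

Step 1. [3*((-((-x) - 4)) - 8) = -9] leading coefficient 3: divide by 3 ⇒ div: (-((-x) - 4)) - 8 = -3.
Step 2. [(-((-x) - 4)) - 8 = -3] 8 comes off first (add 8) ⇒ sub: -((-x) - 4) = 5.
Step 3. [-((-x) - 4) = 5] LHS negated; negate both sides, so neg: (-x) - 4 = -5.
Step 4. [(-x) - 4 = -5] -4 is outermost — add 4 both sides ⇒ sub: -x = -1.
Step 5. [-x = -1] flip signs both sides, so neg: x = 1.

Answer: x ∈ {1}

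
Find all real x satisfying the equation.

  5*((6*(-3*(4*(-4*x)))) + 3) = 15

Step 1. [5*((6*(-3*(4*(-4*x)))) + 3) = 15] 5·(inner) — divide through by 5. So div: (6*(-3*(4*(-4*x)))) + 3 = 3.
Step 2. [(6*(-3*(4*(-4*x)))) + 3 = 3] subtract 3: x sits inside (… + 3), so sub: 6*(-3*(4*(-4*x))) = 0.
Step 3. [6*(-3*(4*(-4*x))) = 0] 6·(inner) — divide through by 6. So div: -3*(4*(-4*x)) = 0.
Step 4. [-3*(4*(-4*x)) = 0] divide by the outer -3. So div: 4*(-4*x) = 0.
Step 5. [4*(-4*x) = 0] divide by the outer 4. So div: -4*x = 0.
Step 6. [-4*x = 0] -4 out front; divide by -4. So div: x = 0.

Answer: x ∈ {0}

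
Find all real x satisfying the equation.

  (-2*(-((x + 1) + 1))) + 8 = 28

Step 1. [(-2*(-((x + 1) + 1))) + 8 = 28] -2 | LHS and -2 | 28: pull -2 out, so factor: (-((x + 1) + 1)) - 4 = -14.
Step 2. [(-((x + 1) + 1)) - 4 = -14] add 4: x sits inside (… - 4). So sub: -((x + 1) + 1) = -10.
Step 3. [-((x + 1) + 1) = -10] leading − — multiply by −1. So neg: (x + 1) + 1 = 10.
Step 4. [(x + 1) + 1 = 10] subtract 1: x sits inside (… + 1), so sub: x + 1 = 9.
Step 5. [x + 1 = 9] subtract 1: x sits inside (… + 1). So sub: x = 8.

Answer: x ∈ {8}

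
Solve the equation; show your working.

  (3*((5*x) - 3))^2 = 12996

Step 1. [(3*((5*x) - 3))^2 = 12996] LHS squared, RHS 12996 ≥ 0: apply √ (±), so sqrt: 3*((5*x) - 3) = 114 or -114.
Step 2. [3*((5*x) - 3) = 114 or -114] 3 out front; divide by 3 ⇒ div: (5*x) - 3 = 38 or -38.
Step 3. [(5*x) - 3 = 38 or -38] the outer -3 inverts by adding 3. So sub: 5*x = 41 or -35.
Step 4. [5*x = 41 or -35] divide by the outer 5. So div: x = 41/5 or -7.

Answer: x ∈ {-7, 41/5}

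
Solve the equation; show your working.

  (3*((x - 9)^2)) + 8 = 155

Step 1. [(3*((x - 9)^2)) + 8 = 155] the outer +8 inverts by subtracting 8. So sub: 3*((x - 9)^2) = 147.
Step 2. [3*((x - 9)^2) = 147] divide by the outer 3, so div: (x - 9)^2 = 49.
Step 3. [(x - 9)^2 = 49] LHS squared, RHS 49 ≥ 0: apply √ (±). So sqrt: x - 9 = 7 or -7.
Step 4. [x - 9 = 7 or -7] the outer -9 inverts by adding 9 ⇒ sub: x = 16 or 2.

Answer: x ∈ {2, 16}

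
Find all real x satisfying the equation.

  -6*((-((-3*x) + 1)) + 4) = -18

Step 1. [-6*((-((-3*x) + 1)) + 4) = -18] divide by the outer -6. So div: (-((-3*x) + 1)) + 4 = 3.
Step 2. [(-((-3*x) + 1)) + 4 = 3] subtract 4: x sits inside (… + 4) ⇒ sub: -((-3*x) + 1) = -1.
Step 3. [-((-3*x) + 1) = -1] flip signs both sides ⇒ neg: (-3*x) + 1 = 1.
Step 4. [(-3*x) + 1 = 1] 1 comes off first (subtract 1). So sub: -3*x = 0.
Step 5. [-3*x = 0] divide by the outer -3 ⇒ div: x = 0.

Answer: x ∈ {0}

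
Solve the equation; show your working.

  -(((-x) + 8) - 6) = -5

Step 1. [-(((-x) + 8) - 6) = -5] LHS negated; negate both sides. So neg: ((-x) + 8) - 6 = 5.
Step 2. [((-x) + 8) - 6 = 5] peel the -6: add 6 from each side, so sub: (-x) + 8 = 11.
Step 3. [(-x) + 8 = 11] subtract 8: x sits inside (… + 8), so sub: -x = 3.
Step 4. [-x = 3] flip signs both sides ⇒ neg: x = -3.

Answer: x ∈ {-3}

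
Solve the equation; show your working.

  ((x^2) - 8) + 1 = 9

Step 1. [((x^2) - 8) + 1 = 9] peel the +1: subtract 1 from each side ⇒ sub: (x^2) - 8 = 8.
Step 2. [(x^2) - 8 = 8] -8 is outermost — add 8 both sides ⇒ sub: x^2 = 16.
Step 3. [x^2 = 16] √ both sides: 16 ≥ 0 gives two branches. So sqrt: x = 4 or -4.

Answer: x ∈ {-4, 4}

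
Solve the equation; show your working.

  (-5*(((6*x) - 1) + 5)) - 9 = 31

Step 1. [(-5*(((6*x) - 1) + 5)) - 9 = 31] peel the -9: add 9 from each side. So sub: -5*(((6*x) - 1) + 5) = 40.
Step 2. [-5*(((6*x) - 1) + 5) = 40] -5 out front; divide by -5 ⇒ div: ((6*x) - 1) + 5 = -8.
Step 3. [((6*x) - 1) + 5 = -8] peel the +5: subtract 5 from each side ⇒ sub: (6*x) - 1 = -13.
Step 4. [(6*x) - 1 = -13] the outer -1 inverts by adding 1 ⇒ sub: 6*x = -12.
Step 5. [6*x = -12] 6·(inner) — divide through by 6. So div: x = -2.

Answer: x ∈ {-2}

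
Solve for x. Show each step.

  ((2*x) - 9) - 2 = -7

Step 1. [((2*x) - 9) - 2 = -7] 2 comes off first (add 2) ⇒ sub: (2*x) - 9 = -5.
Step 2. [(2*x) - 9 = -5] 9 comes off first (add 9) ⇒ sub: 2*x = 4.
Step 3. [2*x = 4] 2·(inner) — divide through by 2. So div: x = 2.

Answer: x ∈ {2}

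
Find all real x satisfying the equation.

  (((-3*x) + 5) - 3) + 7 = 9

Step 1. [(((-3*x) + 5) - 3) + 7 = 9] the outer +7 inverts by subtracting 7 ⇒ sub: ((-3*x) + 5) - 3 = 2.
Step 2. [((-3*x) + 5) - 3 = 2] add 3: x sits inside (… - 3). So sub: (-3*x) + 5 = 5.
Step 3. [(-3*x) + 5 = 5] +5 is outermost — subtract 5 both sides. So sub: -3*x = 0.
Step 4. [-3*x = 0] divide by the outer -3. So div: x = 0.

Answer: x ∈ {0}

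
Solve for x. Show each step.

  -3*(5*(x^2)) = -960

Step 1. [-3*(5*(x^2)) = -960] divide by the outer -3 ⇒ div: 5*(x^2) = 320.
Step 2. [5*(x^2) = 320] divide by the outer 5. So div: x^2 = 64.
Step 3. [x^2 = 64] 64 ≥ 0, LHS is (·)² — take ±√ ⇒ sqrt: x = 8 or -8.

Answer: x ∈ {-8, 8}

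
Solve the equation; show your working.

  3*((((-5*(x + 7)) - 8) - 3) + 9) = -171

Step 1. [3*((((-5*(x + 7)) - 8) - 3) + 9) = -171] 3 out front; divide by 3. So div: (((-5*(x + 7)) - 8) - 3) + 9 = -57.
Step 2. [(((-5*(x + 7)) - 8) - 3) + 9 = -57] 9 comes off first (subtract 9) ⇒ sub: ((-5*(x + 7)) - 8) - 3 = -66.
Step 3. [((-5*(x + 7)) - 8) - 3 = -66] the outer -3 inverts by adding 3 ⇒ sub: (-5*(x + 7)) - 8 = -63.
Step 4. [(-5*(x + 7)) - 8 = -63] 8 comes off first (add 8). So sub: -5*(x + 7) = -55.
Step 5. [-5*(x + 7) = -55] -5 out front; divide by -5. So div: x + 7 = 11.
Step 6. [x + 7 = 11] the outer +7 inverts by subtracting 7 ⇒ sub: x = 4.

Answer: x ∈ {4}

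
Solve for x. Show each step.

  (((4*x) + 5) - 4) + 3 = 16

Step 1. [(((4*x) + 5) - 4) + 3 = 16] subtract 3: x sits inside (… + 3), so sub: ((4*x) + 5) - 4 = 13.
Step 2. [((4*x) + 5) - 4 = 13] 4 comes off first (add 4) ⇒ sub: (4*x) + 5 = 17.
Step 3. [(4*x) + 5 = 17] 5 comes off first (subtract 5). So sub: 4*x = 12.
Step 4. [4*x = 12] 4 out front; divide by 4 ⇒ div: x = 3.

Answer: x ∈ {3}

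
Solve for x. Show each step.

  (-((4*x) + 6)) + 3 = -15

Step 1. [(-((4*x) + 6)) + 3 = -15] 3 comes off first (subtract 3) ⇒ sub: -((4*x) + 6) = -18.
Step 2. [-((4*x) + 6) = -18] flip signs both sides ⇒ neg: (4*x) + 6 = 18.
Step 3. [(4*x) + 6 = 18] the outer +6 inverts by subtracting 6. So sub: 4*x = 12.
Step 4. [4*x = 12] 4 out front; divide by 4. So div: x = 3.

Answer: x ∈ {3}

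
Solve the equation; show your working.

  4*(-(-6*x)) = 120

Step 1. [4*(-(-6*x)) = 120] leading coefficient 4: divide by 4, so div: -(-6*x) = 30.
Step 2. [-(-6*x) = 30] LHS negated; negate both sides, so neg: -6*x = -30.
Step 3. [-6*x = -30] leading coefficient -6: divide by -6 ⇒ div: x = 5.

Answer: x ∈ {5}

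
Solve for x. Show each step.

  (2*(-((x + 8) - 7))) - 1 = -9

Step 1. [(2*(-((x + 8) - 7))) - 1 = -9] peel the -1: add 1 from each side ⇒ sub: 2*(-((x + 8) - 7)) = -8.
Step 2. [2*(-((x + 8) - 7)) = -8] LHS = 2·(…); ÷2 both sides, so div: -((x + 8) - 7) = -4.
Step 3. [-((x + 8) - 7) = -4] LHS negated; negate both sides, so neg: (x + 8) - 7 = 4.
Step 4. [(x + 8) - 7 = 4] add 7: x sits inside (… - 7). So sub: x + 8 = 11.
Step 5. [x + 8 = 11] the outer +8 inverts by subtracting 8, so sub: x = 3.

Answer: x ∈ {3}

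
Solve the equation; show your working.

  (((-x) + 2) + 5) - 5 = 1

Step 1. [(((-x) + 2) + 5) - 5 = 1] the outer -5 inverts by adding 5. So sub: ((-x) + 2) + 5 = 6.
Step 2. [((-x) + 2) + 5 = 6] +5 is outermost — subtract 5 both sides. So sub: (-x) + 2 = 1.
Step 3. [(-x) + 2 = 1] the outer +2 inverts by subtracting 2. So sub: -x = -1.
Step 4. [-x = -1] flip signs both sides, so neg: x = 1.

Answer: x ∈ {1}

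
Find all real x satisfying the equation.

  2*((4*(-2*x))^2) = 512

Step 1. [2*((4*(-2*x))^2) = 512] leading coefficient 2: divide by 2 ⇒ div: (4*(-2*x))^2 = 256.
Step 2. [(4*(-2*x))^2 = 256] √ both sides: 256 ≥ 0 gives two branches ⇒ sqrt: 4*(-2*x) = 16 or -16.
Step 3. [4*(-2*x) = 16 or -16] LHS = 4·(…); ÷4 both sides ⇒ div: -2*x = 4 or -4.
Step 4. [-2*x = 4 or -4] leading coefficient -2: divide by -2, so div: x = -2 or 2.

Answer: x ∈ {-2, 2}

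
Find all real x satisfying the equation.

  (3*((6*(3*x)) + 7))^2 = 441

Step 1. [(3*((6*(3*x)) + 7))^2 = 441] 441 ≥ 0, LHS is (·)² — take ±√ ⇒ sqrt: 3*((6*(3*x)) + 7) = 21 or -21.
Step 2. [3*((6*(3*x)) + 7) = 21 or -21] leading coefficient 3: divide by 3, so div: (6*(3*x)) + 7 = 7 or -7.
Step 3. [(6*(3*x)) + 7 = 7 or -7] the outer +7 inverts by subtracting 7 ⇒ sub: 6*(3*x) = 0 or -14.
Step 4. [6*(3*x) = 0 or -14] divide by the outer 6 ⇒ div: 3*x = 0 or -7/3.
Step 5. [3*x = 0 or -7/3] leading coefficient 3: divide by 3. So div: x = 0 or -7/9.

Answer: x ∈ {-7/9, 0}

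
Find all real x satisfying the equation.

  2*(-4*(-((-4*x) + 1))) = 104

Step 1. [2*(-4*(-((-4*x) + 1))) = 104] 2 out front; divide by 2 ⇒ div: -4*(-((-4*x) + 1)) = 52.
Step 2. [-4*(-((-4*x) + 1)) = 52] LHS = -4·(…); ÷-4 both sides, so div: -((-4*x) + 1) = -13.
Step 3. [-((-4*x) + 1) = -13] LHS negated; negate both sides, so neg: (-4*x) + 1 = 13.
Step 4. [(-4*x) + 1 = 13] peel the +1: subtract 1 from each side. So sub: -4*x = 12.
Step 5. [-4*x = 12] -4 out front; divide by -4 ⇒ div: x = -3.

Answer: x ∈ {-3}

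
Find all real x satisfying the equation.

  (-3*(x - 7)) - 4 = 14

Step 1. [(-3*(x - 7)) - 4 = 14] the outer -4 inverts by adding 4 ⇒ sub: -3*(x - 7) = 18.
Step 2. [-3*(x - 7) = 18] leading coefficient -3: divide by -3. So div: x - 7 = -6.
Step 3. [x - 7 = -6] add 7: x sits inside (… - 7) ⇒ sub: x = 1.

Answer: x ∈ {1}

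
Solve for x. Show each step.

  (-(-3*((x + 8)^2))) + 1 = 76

Step 1. [(-(-3*((x + 8)^2))) + 1 = 76] subtract 1: x sits inside (… + 1). So sub: -(-3*((x + 8)^2)) = 75.
Step 2. [-(-3*((x + 8)^2)) = 75] flip signs both sides ⇒ neg: -3*((x + 8)^2) = -75.
Step 3. [-3*((x + 8)^2) = -75] -3 out front; divide by -3 ⇒ div: (x + 8)^2 = 25.
Step 4. [(x + 8)^2 = 25] LHS squared, RHS 25 ≥ 0: apply √ (±) ⇒ sqrt: x + 8 = 5 or -5.
Step 5. [x + 8 = 5 or -5] 8 comes off first (subtract 8) ⇒ sub: x = -3 or -13.

Answer: x ∈ {-13, -3}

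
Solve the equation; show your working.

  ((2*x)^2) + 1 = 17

Step 1. [((2*x)^2) + 1 = 17] peel the +1: subtract 1 from each side ⇒ sub: (2*x)^2 = 16.
Step 2. [(2*x)^2 = 16] √ both sides: 16 ≥ 0 gives two branches. So sqrt: 2*x = 4 or -4.
Step 3. [2*x = 4 or -4] 2 out front; divide by 2 ⇒ div: x = 2 or -2.

Answer: x ∈ {-2, 2}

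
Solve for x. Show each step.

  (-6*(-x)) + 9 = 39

Step 1. [(-6*(-x)) + 9 = 39] +9 is outermost — subtract 9 both sides, so sub: -6*(-x) = 30.
Step 2. [-6*(-x) = 30] leading coefficient -6: divide by -6, so div: -x = -5.
Step 3. [-x = -5] LHS negated; negate both sides, so neg: x = 5.

Answer: x ∈ {5}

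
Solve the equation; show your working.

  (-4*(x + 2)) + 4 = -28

Step 1. [(-4*(x + 2)) + 4 = -28] subtract 4: x sits inside (… + 4). So sub: -4*(x + 2) = -32.
Step 2. [-4*(x + 2) = -32] LHS = -4·(…); ÷-4 both sides, so div: x + 2 = 8.
Step 3. [x + 2 = 8] +2 is outermost — subtract 2 both sides, so sub: x = 6.

Answer: x ∈ {6}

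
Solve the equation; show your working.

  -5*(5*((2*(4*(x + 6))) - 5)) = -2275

Step 1. [-5*(5*((2*(4*(x + 6))) - 5)) = -2275] leading coefficient -5: divide by -5. So div: 5*((2*(4*(x + 6))) - 5) = 455.
Step 2. [5*((2*(4*(x + 6))) - 5) = 455] 5·(inner) — divide through by 5, so div: (2*(4*(x + 6))) - 5 = 91.
Step 3. [(2*(4*(x + 6))) - 5 = 91] -5 is outermost — add 5 both sides, so sub: 2*(4*(x + 6)) = 96.
Step 4. [2*(4*(x + 6)) = 96] 2 out front; divide by 2. So div: 4*(x + 6) = 48.
Step 5. [4*(x + 6) = 48] 4 out front; divide by 4. So div: x + 6 = 12.
Step 6. [x + 6 = 12] subtract 6: x sits inside (… + 6). So sub: x = 6.

Answer: x ∈ {6}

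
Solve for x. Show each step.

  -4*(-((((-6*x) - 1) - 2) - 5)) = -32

Step 1. [-4*(-((((-6*x) - 1) - 2) - 5)) = -32] -4·(inner) — divide through by -4, so div: -((((-6*x) - 1) - 2) - 5) = 8.
Step 2. [-((((-6*x) - 1) - 2) - 5) = 8] flip signs both sides, so neg: (((-6*x) - 1) - 2) - 5 = -8.
Step 3. [(((-6*x) - 1) - 2) - 5 = -8] the outer -5 inverts by adding 5 ⇒ sub: ((-6*x) - 1) - 2 = -3.
Step 4. [((-6*x) - 1) - 2 = -3] add 2: x sits inside (… - 2) ⇒ sub: (-6*x) - 1 = -1.
Step 5. [(-6*x) - 1 = -1] 1 comes off first (add 1). So sub: -6*x = 0.
Step 6. [-6*x = 0] divide by the outer -6, so div: x = 0.

Answer: x ∈ {0}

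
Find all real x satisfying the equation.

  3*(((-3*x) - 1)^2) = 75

Step 1. [3*(((-3*x) - 1)^2) = 75] leading coefficient 3: divide by 3, so div: ((-3*x) - 1)^2 = 25.
Step 2. [((-3*x) - 1)^2 = 25] LHS squared, RHS 25 ≥ 0: apply √ (±) ⇒ sqrt: (-3*x) - 1 = 5 or -5.
Step 3. [(-3*x) - 1 = 5 or -5] add 1: x sits inside (… - 1). So sub: -3*x = 6 or -4.
Step 4. [-3*x = 6 or -4] LHS = -3·(…); ÷-3 both sides. So div: x = -2 or 4/3.

Answer: x ∈ {-2, 4/3}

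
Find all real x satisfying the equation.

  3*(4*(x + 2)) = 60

Step 1. [3*(4*(x + 2)) = 60] leading coefficient 3: divide by 3. So div: 4*(x + 2) = 20.
Step 2. [4*(x + 2) = 20] 4 out front; divide by 4 ⇒ div: x + 2 = 5.
Step 3. [x + 2 = 5] the outer +2 inverts by subtracting 2 ⇒ sub: x = 3.

Answer: x ∈ {3}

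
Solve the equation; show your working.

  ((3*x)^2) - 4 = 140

Step 1. [((3*x)^2) - 4 = 140] the outer -4 inverts by adding 4 ⇒ sub: (3*x)^2 = 144.
Step 2. [(3*x)^2 = 144] 144 ≥ 0, LHS is (·)² — take ±√, so sqrt: 3*x = 12 or -12.
Step 3. [3*x = 12 or -12] leading coefficient 3: divide by 3 ⇒ div: x = 4 or -4.

Answer: x ∈ {-4, 4}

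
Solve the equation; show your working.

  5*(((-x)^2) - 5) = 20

Step 1. [5*(((-x)^2) - 5) = 20] 5·(inner) — divide through by 5 ⇒ div: ((-x)^2) - 5 = 4.
Step 2. [((-x)^2) - 5 = 4] peel the -5: add 5 from each side. So sub: (-x)^2 = 9.
Step 3. [(-x)^2 = 9] LHS squared, RHS 9 ≥ 0: apply √ (±) ⇒ sqrt: -x = 3 or -3.
Step 4. [-x = 3 or -3] flip signs both sides, so neg: x = -3 or 3.

Answer: x ∈ {-3, 3}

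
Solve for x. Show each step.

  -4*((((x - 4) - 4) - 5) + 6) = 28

Step 1. [-4*((((x - 4) - 4) - 5) + 6) = 28] divide by the outer -4 ⇒ div: (((x - 4) - 4) - 5) + 6 = -7.
Step 2. [(((x - 4) - 4) - 5) + 6 = -7] 6 comes off first (subtract 6), so sub: ((x - 4) - 4) - 5 = -13.
Step 3. [((x - 4) - 4) - 5 = -13] the outer -5 inverts by adding 5, so sub: (x - 4) - 4 = -8.
Step 4. [(x - 4) - 4 = -8] 4 comes off first (add 4), so sub: x - 4 = -4.
Step 5. [x - 4 = -4] -4 is outermost — add 4 both sides. So sub: x = 0.

Answer: x ∈ {0}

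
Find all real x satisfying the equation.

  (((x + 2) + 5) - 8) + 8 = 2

Step 1. [(((x + 2) + 5) - 8) + 8 = 2] the outer +8 inverts by subtracting 8. So sub: ((x + 2) + 5) - 8 = -6.
Step 2. [((x + 2) + 5) - 8 = -6] add 8: x sits inside (… - 8). So sub: (x + 2) + 5 = 2.
Step 3. [(x + 2) + 5 = 2] the outer +5 inverts by subtracting 5 ⇒ sub: x + 2 = -3.
Step 4. [x + 2 = -3] 2 comes off first (subtract 2) ⇒ sub: x = -5.

Answer: x ∈ {-5}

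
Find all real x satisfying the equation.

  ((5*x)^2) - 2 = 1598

Step 1. [((5*x)^2) - 2 = 1598] -2 is outermost — add 2 both sides. So sub: (5*x)^2 = 1600.
Step 2. [(5*x)^2 = 1600] 1600 ≥ 0, LHS is (·)² — take ±√, so sqrt: 5*x = 40 or -40.
Step 3. [5*x = 40 or -40] 5 out front; divide by 5, so div: x = 8 or -8.

Answer: x ∈ {-8, 8}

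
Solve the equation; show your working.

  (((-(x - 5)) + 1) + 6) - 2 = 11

Step 1. [(((-(x - 5)) + 1) + 6) - 2 = 11] peel the -2: add 2 from each side ⇒ sub: ((-(x - 5)) + 1) + 6 = 13.
Step 2. [((-(x - 5)) + 1) + 6 = 13] +6 is outermost — subtract 6 both sides ⇒ sub: (-(x - 5)) + 1 = 7.
Step 3. [(-(x - 5)) + 1 = 7] the outer +1 inverts by subtracting 1. So sub: -(x - 5) = 6.
Step 4. [-(x - 5) = 6] leading − — multiply by −1, so neg: x - 5 = -6.
Step 5. [x - 5 = -6] the outer -5 inverts by adding 5 ⇒ sub: x = -1.

Answer: x ∈ {-1}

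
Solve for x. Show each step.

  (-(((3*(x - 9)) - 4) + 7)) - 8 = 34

Step 1. [(-(((3*(x - 9)) - 4) + 7)) - 8 = 34] peel the -8: add 8 from each side. So sub: -(((3*(x - 9)) - 4) + 7) = 42.
Step 2. [-(((3*(x - 9)) - 4) + 7) = 42] leading − — multiply by −1. So neg: ((3*(x - 9)) - 4) + 7 = -42.
Step 3. [((3*(x - 9)) - 4) + 7 = -42] 7 comes off first (subtract 7), so sub: (3*(x - 9)) - 4 = -49.
Step 4. [(3*(x - 9)) - 4 = -49] 4 comes off first (add 4). So sub: 3*(x - 9) = -45.
Step 5. [3*(x - 9) = -45] leading coefficient 3: divide by 3. So div: x - 9 = -15.
Step 6. [x - 9 = -15] peel the -9: add 9 from each side ⇒ sub: x = -6.

Answer: x ∈ {-6}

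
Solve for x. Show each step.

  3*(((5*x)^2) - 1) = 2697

Step 1. [3*(((5*x)^2) - 1) = 2697] divide by the outer 3 ⇒ div: ((5*x)^2) - 1 = 899.
Step 2. [((5*x)^2) - 1 = 899] the outer -1 inverts by adding 1, so sub: (5*x)^2 = 900.
Step 3. [(5*x)^2 = 900] LHS squared, RHS 900 ≥ 0: apply √ (±) ⇒ sqrt: 5*x = 30 or -30.
Step 4. [5*x = 30 or -30] divide by the outer 5. So div: x = 6 or -6.

Answer: x ∈ {-6, 6}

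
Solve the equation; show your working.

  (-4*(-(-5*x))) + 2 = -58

Step 1. [(-4*(-(-5*x))) + 2 = -58] peel the +2: subtract 2 from each side. So sub: -4*(-(-5*x)) = -60.
Step 2. [-4*(-(-5*x)) = -60] -4·(inner) — divide through by -4, so div: -(-5*x) = 15.
Step 3. [-(-5*x) = 15] LHS negated; negate both sides ⇒ neg: -5*x = -15.
Step 4. [-5*x = -15] LHS = -5·(…); ÷-5 both sides ⇒ div: x = 3.

Answer: x ∈ {3}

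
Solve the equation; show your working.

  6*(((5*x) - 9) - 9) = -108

Step 1. [6*(((5*x) - 9) - 9) = -108] 6·(inner) — divide through by 6. So div: ((5*x) - 9) - 9 = -18.
Step 2. [((5*x) - 9) - 9 = -18] peel the -9: add 9 from each side. So sub: (5*x) - 9 = -9.
Step 3. [(5*x) - 9 = -9] peel the -9: add 9 from each side ⇒ sub: 5*x = 0.
Step 4. [5*x = 0] 5·(inner) — divide through by 5. So div: x = 0.

Answer: x ∈ {0}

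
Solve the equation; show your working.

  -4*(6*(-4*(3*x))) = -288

Step 1. [-4*(6*(-4*(3*x))) = -288] -4·(inner) — divide through by -4. So div: 6*(-4*(3*x)) = 72.
Step 2. [6*(-4*(3*x)) = 72] divide by the outer 6 ⇒ div: -4*(3*x) = 12.
Step 3. [-4*(3*x) = 12] leading coefficient -4: divide by -4 ⇒ div: 3*x = -3.
Step 4. [3*x = -3] 3·(inner) — divide through by 3, so div: x = -1.

Answer: x ∈ {-1}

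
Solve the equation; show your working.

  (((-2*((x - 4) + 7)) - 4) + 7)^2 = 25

Step 1. [(((-2*((x - 4) + 7)) - 4) + 7)^2 = 25] LHS squared, RHS 25 ≥ 0: apply √ (±) ⇒ sqrt: ((-2*((x - 4) + 7)) - 4) + 7 = 5 or -5.
Step 2. [((-2*((x - 4) + 7)) - 4) + 7 = 5 or -5] the outer +7 inverts by subtracting 7, so sub: (-2*((x - 4) + 7)) - 4 = -2 or -12.
Step 3. [(-2*((x - 4) + 7)) - 4 = -2 or -12] -2 | LHS and -2 | -2 or -12: pull -2 out, so factor: ((x - 4) + 7) + 2 = 1 or 6.
Step 4. [((x - 4) + 7) + 2 = 1 or 6] +2 is outermost — subtract 2 both sides. So sub: (x - 4) + 7 = -1 or 4.
Step 5. [(x - 4) + 7 = -1 or 4] the outer +7 inverts by subtracting 7, so sub: x - 4 = -8 or -3.
Step 6. [x - 4 = -8 or -3] add 4: x sits inside (… - 4). So sub: x = -4 or 1.

Answer: x ∈ {-4, 1}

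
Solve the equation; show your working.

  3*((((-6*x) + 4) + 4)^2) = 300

Step 1. [3*((((-6*x) + 4) + 4)^2) = 300] 3 out front; divide by 3. So div: (((-6*x) + 4) + 4)^2 = 100.
Step 2. [(((-6*x) + 4) + 4)^2 = 100] LHS squared, RHS 100 ≥ 0: apply √ (±) ⇒ sqrt: ((-6*x) + 4) + 4 = 10 or -10.
Step 3. [((-6*x) + 4) + 4 = 10 or -10] the outer +4 inverts by subtracting 4 ⇒ sub: (-6*x) + 4 = 6 or -14.
Step 4. [(-6*x) + 4 = 6 or -14] the outer +4 inverts by subtracting 4. So sub: -6*x = 2 or -18.
Step 5. [-6*x = 2 or -18] -6 out front; divide by -6, so div: x = -1/3 or 3.

Answer: x ∈ {-1/3, 3}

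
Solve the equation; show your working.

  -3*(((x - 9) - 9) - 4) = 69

Step 1. [-3*(((x - 9) - 9) - 4) = 69] divide by the outer -3. So div: ((x - 9) - 9) - 4 = -23.
Step 2. [((x - 9) - 9) - 4 = -23] peel the -4: add 4 from each side. So sub: (x - 9) - 9 = -19.
Step 3. [(x - 9) - 9 = -19] -9 is outermost — add 9 both sides, so sub: x - 9 = -10.
Step 4. [x - 9 = -10] peel the -9: add 9 from each side, so sub: x = -1.

Answer: x ∈ {-1}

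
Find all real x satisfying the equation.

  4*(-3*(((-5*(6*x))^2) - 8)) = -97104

Step 1. [4*(-3*(((-5*(6*x))^2) - 8)) = -97104] leading coefficient 4: divide by 4, so div: -3*(((-5*(6*x))^2) - 8) = -24276.
Step 2. [-3*(((-5*(6*x))^2) - 8) = -24276] -3 out front; divide by -3, so div: ((-5*(6*x))^2) - 8 = 8092.
Step 3. [((-5*(6*x))^2) - 8 = 8092] add 8: x sits inside (… - 8), so sub: (-5*(6*x))^2 = 8100.
Step 4. [(-5*(6*x))^2 = 8100] 8100 ≥ 0, LHS is (·)² — take ±√. So sqrt: -5*(6*x) = 90 or -90.
Step 5. [-5*(6*x) = 90 or -90] -5 out front; divide by -5 ⇒ div: 6*x = -18 or 18.
Step 6. [6*x = -18 or 18] divide by the outer 6, so div: x = -3 or 3.

Answer: x ∈ {-3, 3}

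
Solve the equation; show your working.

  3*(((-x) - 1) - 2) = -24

Step 1. [3*(((-x) - 1) - 2) = -24] divide by the outer 3 ⇒ div: ((-x) - 1) - 2 = -8.
Step 2. [((-x) - 1) - 2 = -8] peel the -2: add 2 from each side. So sub: (-x) - 1 = -6.
Step 3. [(-x) - 1 = -6] 1 comes off first (add 1) ⇒ sub: -x = -5.
Step 4. [-x = -5] LHS negated; negate both sides. So neg: x = 5.

Answer: x ∈ {5}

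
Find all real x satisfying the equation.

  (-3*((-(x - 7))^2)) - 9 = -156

Step 1. [(-3*((-(x - 7))^2)) - 9 = -156] peel the -9: add 9 from each side ⇒ sub: -3*((-(x - 7))^2) = -147.
Step 2. [-3*((-(x - 7))^2) = -147] leading coefficient -3: divide by -3, so div: (-(x - 7))^2 = 49.
Step 3. [(-(x - 7))^2 = 49] 49 ≥ 0, LHS is (·)² — take ±√. So sqrt: -(x - 7) = 7 or -7.
Step 4. [-(x - 7) = 7 or -7] flip signs both sides ⇒ neg: x - 7 = -7 or 7.
Step 5. [x - 7 = -7 or 7] -7 is outermost — add 7 both sides, so sub: x = 0 or 14.

Answer: x ∈ {0, 14}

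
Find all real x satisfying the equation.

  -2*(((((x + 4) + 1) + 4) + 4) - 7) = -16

Step 1. [-2*(((((x + 4) + 1) + 4) + 4) - 7) = -16] -2·(inner) — divide through by -2. So div: ((((x + 4) + 1) + 4) + 4) - 7 = 8.
Step 2. [((((x + 4) + 1) + 4) + 4) - 7 = 8] peel the -7: add 7 from each side ⇒ sub: (((x + 4) + 1) + 4) + 4 = 15.
Step 3. [(((x + 4) + 1) + 4) + 4 = 15] 4 comes off first (subtract 4). So sub: ((x + 4) + 1) + 4 = 11.
Step 4. [((x + 4) + 1) + 4 = 11] peel the +4: subtract 4 from each side. So sub: (x + 4) + 1 = 7.
Step 5. [(x + 4) + 1 = 7] peel the +1: subtract 1 from each side. So sub: x + 4 = 6.
Step 6. [x + 4 = 6] 4 comes off first (subtract 4) ⇒ sub: x = 2.

Answer: x ∈ {2}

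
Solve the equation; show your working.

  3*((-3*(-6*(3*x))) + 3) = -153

Step 1. [3*((-3*(-6*(3*x))) + 3) = -153] divide by the outer 3 ⇒ div: (-3*(-6*(3*x))) + 3 = -51.
Step 2. [(-3*(-6*(3*x))) + 3 = -51] common factor -3 (LHS and -51) — divide through. So factor: (-6*(3*x)) - 1 = 17.
Step 3. [(-6*(3*x)) - 1 = 17] the outer -1 inverts by adding 1 ⇒ sub: -6*(3*x) = 18.
Step 4. [-6*(3*x) = 18] -6·(inner) — divide through by -6. So div: 3*x = -3.
Step 5. [3*x = -3] 3·(inner) — divide through by 3. So div: x = -1.

Answer: x ∈ {-1}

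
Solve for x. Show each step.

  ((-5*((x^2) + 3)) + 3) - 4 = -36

Step 1. [((-5*((x^2) + 3)) + 3) - 4 = -36] peel the -4: add 4 from each side. So sub: (-5*((x^2) + 3)) + 3 = -32.
Step 2. [(-5*((x^2) + 3)) + 3 = -32] 3 comes off first (subtract 3) ⇒ sub: -5*((x^2) + 3) = -35.
Step 3. [-5*((x^2) + 3) = -35] -5·(inner) — divide through by -5 ⇒ div: (x^2) + 3 = 7.
Step 4. [(x^2) + 3 = 7] +3 is outermost — subtract 3 both sides. So sub: x^2 = 4.
Step 5. [x^2 = 4] √ both sides: 4 ≥ 0 gives two branches, so sqrt: x = 2 or -2.

Answer: x ∈ {-2, 2}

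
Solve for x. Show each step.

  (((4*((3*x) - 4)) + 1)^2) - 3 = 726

Step 1. [(((4*((3*x) - 4)) + 1)^2) - 3 = 726] add 3: x sits inside (… - 3) ⇒ sub: ((4*((3*x) - 4)) + 1)^2 = 729.
Step 2. [((4*((3*x) - 4)) + 1)^2 = 729] LHS squared, RHS 729 ≥ 0: apply √ (±) ⇒ sqrt: (4*((3*x) - 4)) + 1 = 27 or -27.
Step 3. [(4*((3*x) - 4)) + 1 = 27 or -27] +1 is outermost — subtract 1 both sides, so sub: 4*((3*x) - 4) = 26 or -28.
Step 4. [4*((3*x) - 4) = 26 or -28] LHS = 4·(…); ÷4 both sides ⇒ div: (3*x) - 4 = 13/2 or -7.
Step 5. [(3*x) - 4 = 13/2 or -7] peel the -4: add 4 from each side ⇒ sub: 3*x = 21/2 or -3.
Step 6. [3*x = 21/2 or -3] LHS = 3·(…); ÷3 both sides. So div: x = 7/2 or -1.

Answer: x ∈ {-1, 7/2}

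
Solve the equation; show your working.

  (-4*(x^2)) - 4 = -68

Step 1. [(-4*(x^2)) - 4 = -68] common factor -4 (LHS and -68) — divide through. So factor: (x^2) + 1 = 17.
Step 2. [(x^2) + 1 = 17] subtract 1: x sits inside (… + 1), so sub: x^2 = 16.
Step 3. [x^2 = 16] √ both sides: 16 ≥ 0 gives two branches, so sqrt: x = 4 or -4.

Answer: x ∈ {-4, 4}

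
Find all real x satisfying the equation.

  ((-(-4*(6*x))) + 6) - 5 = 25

Step 1. [((-(-4*(6*x))) + 6) - 5 = 25] add 5: x sits inside (… - 5), so sub: (-(-4*(6*x))) + 6 = 30.
Step 2. [(-(-4*(6*x))) + 6 = 30] 6 comes off first (subtract 6). So sub: -(-4*(6*x)) = 24.
Step 3. [-(-4*(6*x)) = 24] leading − — multiply by −1. So neg: -4*(6*x) = -24.
Step 4. [-4*(6*x) = -24] LHS = -4·(…); ÷-4 both sides ⇒ div: 6*x = 6.
Step 5. [6*x = 6] leading coefficient 6: divide by 6 ⇒ div: x = 1.

Answer: x ∈ {1}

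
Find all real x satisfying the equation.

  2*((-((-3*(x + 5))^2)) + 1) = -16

Step 1. [2*((-((-3*(x + 5))^2)) + 1) = -16] leading coefficient 2: divide by 2, so div: (-((-3*(x + 5))^2)) + 1 = -8.
Step 2. [(-((-3*(x + 5))^2)) + 1 = -8] +1 is outermost — subtract 1 both sides, so sub: -((-3*(x + 5))^2) = -9.
Step 3. [-((-3*(x + 5))^2) = -9] flip signs both sides ⇒ neg: (-3*(x + 5))^2 = 9.
Step 4. [(-3*(x + 5))^2 = 9] 9 ≥ 0, LHS is (·)² — take ±√. So sqrt: -3*(x + 5) = 3 or -3.
Step 5. [-3*(x + 5) = 3 or -3] LHS = -3·(…); ÷-3 both sides. So div: x + 5 = -1 or 1.
Step 6. [x + 5 = -1 or 1] subtract 5: x sits inside (… + 5), so sub: x = -6 or -4.

Answer: x ∈ {-6, -4}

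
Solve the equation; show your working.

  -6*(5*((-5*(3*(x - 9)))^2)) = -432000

Step 1. [-6*(5*((-5*(3*(x - 9)))^2)) = -432000] -6 out front; divide by -6. So div: 5*((-5*(3*(x - 9)))^2) = 72000.
Step 2. [5*((-5*(3*(x - 9)))^2) = 72000] leading coefficient 5: divide by 5, so div: (-5*(3*(x - 9)))^2 = 14400.
Step 3. [(-5*(3*(x - 9)))^2 = 14400] 14400 ≥ 0, LHS is (·)² — take ±√. So sqrt: -5*(3*(x - 9)) = 120 or -120.
Step 4. [-5*(3*(x - 9)) = 120 or -120] -5 out front; divide by -5. So div: 3*(x - 9) = -24 or 24.
Step 5. [3*(x - 9) = -24 or 24] leading coefficient 3: divide by 3. So div: x - 9 = -8 or 8.
Step 6. [x - 9 = -8 or 8] the outer -9 inverts by adding 9. So sub: x = 1 or 17.

Answer: x ∈ {1, 17}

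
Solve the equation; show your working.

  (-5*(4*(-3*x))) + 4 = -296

Step 1. [(-5*(4*(-3*x))) + 4 = -296] subtract 4: x sits inside (… + 4). So sub: -5*(4*(-3*x)) = -300.
Step 2. [-5*(4*(-3*x)) = -300] -5 out front; divide by -5 ⇒ div: 4*(-3*x) = 60.
Step 3. [4*(-3*x) = 60] 4·(inner) — divide through by 4, so div: -3*x = 15.
Step 4. [-3*x = 15] divide by the outer -3 ⇒ div: x = -5.

Answer: x ∈ {-5}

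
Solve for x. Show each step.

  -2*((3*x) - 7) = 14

Step 1. [-2*((3*x) - 7) = 14] -2·(inner) — divide through by -2 ⇒ div: (3*x) - 7 = -7.
Step 2. [(3*x) - 7 = -7] add 7: x sits inside (… - 7), so sub: 3*x = 0.
Step 3. [3*x = 0] 3 out front; divide by 3, so div: x = 0.

Answer: x ∈ {0}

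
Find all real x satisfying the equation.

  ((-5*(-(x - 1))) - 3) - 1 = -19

Step 1. [((-5*(-(x - 1))) - 3) - 1 = -19] 1 comes off first (add 1). So sub: (-5*(-(x - 1))) - 3 = -18.
Step 2. [(-5*(-(x - 1))) - 3 = -18] peel the -3: add 3 from each side. So sub: -5*(-(x - 1)) = -15.
Step 3. [-5*(-(x - 1)) = -15] -5 out front; divide by -5, so div: -(x - 1) = 3.
Step 4. [-(x - 1) = 3] leading − — multiply by −1 ⇒ neg: x - 1 = -3.
Step 5. [x - 1 = -3] -1 is outermost — add 1 both sides. So sub: x = -2.

Answer: x ∈ {-2}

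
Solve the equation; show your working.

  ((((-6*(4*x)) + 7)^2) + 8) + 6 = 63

Step 1. [((((-6*(4*x)) + 7)^2) + 8) + 6 = 63] the outer +6 inverts by subtracting 6 ⇒ sub: (((-6*(4*x)) + 7)^2) + 8 = 57.
Step 2. [(((-6*(4*x)) + 7)^2) + 8 = 57] the outer +8 inverts by subtracting 8, so sub: ((-6*(4*x)) + 7)^2 = 49.
Step 3. [((-6*(4*x)) + 7)^2 = 49] LHS squared, RHS 49 ≥ 0: apply √ (±). So sqrt: (-6*(4*x)) + 7 = 7 or -7.
Step 4. [(-6*(4*x)) + 7 = 7 or -7] subtract 7: x sits inside (… + 7). So sub: -6*(4*x) = 0 or -14.
Step 5. [-6*(4*x) = 0 or -14] LHS = -6·(…); ÷-6 both sides, so div: 4*x = 0 or 7/3.
Step 6. [4*x = 0 or 7/3] 4 out front; divide by 4, so div: x = 0 or 7/12.

Answer: x ∈ {0, 7/12}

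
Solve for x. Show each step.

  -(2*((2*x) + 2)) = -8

Step 1. [-(2*((2*x) + 2)) = -8] LHS negated; negate both sides. So neg: 2*((2*x) + 2) = 8.
Step 2. [2*((2*x) + 2) = 8] 2·(inner) — divide through by 2, so div: (2*x) + 2 = 4.
Step 3. [(2*x) + 2 = 4] 2 comes off first (subtract 2) ⇒ sub: 2*x = 2.
Step 4. [2*x = 2] 2·(inner) — divide through by 2. So div: x = 1.

Answer: x ∈ {1}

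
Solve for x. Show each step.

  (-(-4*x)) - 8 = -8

Step 1. [(-(-4*x)) - 8 = -8] peel the -8: add 8 from each side, so sub: -(-4*x) = 0.
Step 2. [-(-4*x) = 0] LHS negated; negate both sides. So neg: -4*x = 0.
Step 3. [-4*x = 0] -4 out front; divide by -4. So div: x = 0.

Answer: x ∈ {0}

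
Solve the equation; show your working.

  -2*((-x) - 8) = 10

Step 1. [-2*((-x) - 8) = 10] divide by the outer -2 ⇒ div: (-x) - 8 = -5.
Step 2. [(-x) - 8 = -5] -8 is outermost — add 8 both sides ⇒ sub: -x = 3.
Step 3. [-x = 3] flip signs both sides, so neg: x = -3.

Answer: x ∈ {-3}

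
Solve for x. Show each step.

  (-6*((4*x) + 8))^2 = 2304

Step 1. [(-6*((4*x) + 8))^2 = 2304] LHS squared, RHS 2304 ≥ 0: apply √ (±), so sqrt: -6*((4*x) + 8) = 48 or -48.
Step 2. [-6*((4*x) + 8) = 48 or -48] -6 out front; divide by -6, so div: (4*x) + 8 = -8 or 8.
Step 3. [(4*x) + 8 = -8 or 8] common factor 4 (LHS and -8 or 8) — divide through. So factor: x + 2 = -2 or 2.
Step 4. [x + 2 = -2 or 2] 2 comes off first (subtract 2). So sub: x = -4 or 0.

Answer: x ∈ {-4, 0}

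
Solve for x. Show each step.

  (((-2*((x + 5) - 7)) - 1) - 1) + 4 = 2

Step 1. [(((-2*((x + 5) - 7)) - 1) - 1) + 4 = 2] +4 is outermost — subtract 4 both sides. So sub: ((-2*((x + 5) - 7)) - 1) - 1 = -2.
Step 2. [((-2*((x + 5) - 7)) - 1) - 1 = -2] peel the -1: add 1 from each side ⇒ sub: (-2*((x + 5) - 7)) - 1 = -1.
Step 3. [(-2*((x + 5) - 7)) - 1 = -1] the outer -1 inverts by adding 1 ⇒ sub: -2*((x + 5) - 7) = 0.
Step 4. [-2*((x + 5) - 7) = 0] -2·(inner) — divide through by -2. So div: (x + 5) - 7 = 0.
Step 5. [(x + 5) - 7 = 0] 7 comes off first (add 7). So sub: x + 5 = 7.
Step 6. [x + 5 = 7] subtract 5: x sits inside (… + 5) ⇒ sub: x = 2.

Answer: x ∈ {2}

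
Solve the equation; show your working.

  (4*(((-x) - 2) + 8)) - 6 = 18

Step 1. [(4*(((-x) - 2) + 8)) - 6 = 18] peel the -6: add 6 from each side. So sub: 4*(((-x) - 2) + 8) = 24.
Step 2. [4*(((-x) - 2) + 8) = 24] 4 out front; divide by 4 ⇒ div: ((-x) - 2) + 8 = 6.
Step 3. [((-x) - 2) + 8 = 6] peel the +8: subtract 8 from each side. So sub: (-x) - 2 = -2.
Step 4. [(-x) - 2 = -2] 2 comes off first (add 2). So sub: -x = 0.
Step 5. [-x = 0] leading − — multiply by −1. So neg: x = 0.

Answer: x ∈ {0}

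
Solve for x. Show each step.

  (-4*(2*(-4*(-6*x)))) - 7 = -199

Step 1. [(-4*(2*(-4*(-6*x)))) - 7 = -199] 7 comes off first (add 7), so sub: -4*(2*(-4*(-6*x))) = -192.
Step 2. [-4*(2*(-4*(-6*x))) = -192] -4 out front; divide by -4 ⇒ div: 2*(-4*(-6*x)) = 48.
Step 3. [2*(-4*(-6*x)) = 48] divide by the outer 2 ⇒ div: -4*(-6*x) = 24.
Step 4. [-4*(-6*x) = 24] LHS = -4·(…); ÷-4 both sides, so div: -6*x = -6.
Step 5. [-6*x = -6] leading coefficient -6: divide by -6. So div: x = 1.

Answer: x ∈ {1}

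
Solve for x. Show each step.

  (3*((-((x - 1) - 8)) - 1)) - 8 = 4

Step 1. [(3*((-((x - 1) - 8)) - 1)) - 8 = 4] the outer -8 inverts by adding 8, so sub: 3*((-((x - 1) - 8)) - 1) = 12.
Step 2. [3*((-((x - 1) - 8)) - 1) = 12] LHS = 3·(…); ÷3 both sides ⇒ div: (-((x - 1) - 8)) - 1 = 4.
Step 3. [(-((x - 1) - 8)) - 1 = 4] -1 is outermost — add 1 both sides. So sub: -((x - 1) - 8) = 5.
Step 4. [-((x - 1) - 8) = 5] LHS negated; negate both sides. So neg: (x - 1) - 8 = -5.
Step 5. [(x - 1) - 8 = -5] -8 is outermost — add 8 both sides ⇒ sub: x - 1 = 3.
Step 6. [x - 1 = 3] add 1: x sits inside (… - 1), so sub: x = 4.

Answer: x ∈ {4}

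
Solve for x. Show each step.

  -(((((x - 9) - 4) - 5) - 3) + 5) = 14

Step 1. [-(((((x - 9) - 4) - 5) - 3) + 5) = 14] flip signs both sides ⇒ neg: ((((x - 9) - 4) - 5) - 3) + 5 = -14.
Step 2. [((((x - 9) - 4) - 5) - 3) + 5 = -14] 5 comes off first (subtract 5). So sub: (((x - 9) - 4) - 5) - 3 = -19.
Step 3. [(((x - 9) - 4) - 5) - 3 = -19] -3 is outermost — add 3 both sides ⇒ sub: ((x - 9) - 4) - 5 = -16.
Step 4. [((x - 9) - 4) - 5 = -16] 5 comes off first (add 5) ⇒ sub: (x - 9) - 4 = -11.
Step 5. [(x - 9) - 4 = -11] add 4: x sits inside (… - 4) ⇒ sub: x - 9 = -7.
Step 6. [x - 9 = -7] the outer -9 inverts by adding 9, so sub: x = 2.

Answer: x ∈ {2}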